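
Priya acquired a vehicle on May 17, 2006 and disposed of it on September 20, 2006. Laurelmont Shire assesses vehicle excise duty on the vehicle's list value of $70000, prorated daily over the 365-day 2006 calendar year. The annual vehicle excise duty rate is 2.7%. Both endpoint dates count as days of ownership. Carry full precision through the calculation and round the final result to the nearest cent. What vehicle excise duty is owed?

$657.62

Days held (May 17 – September 20, 2006): 127 out of 365
Tax = $70000 × 2.7% × 127/365 = $657.6164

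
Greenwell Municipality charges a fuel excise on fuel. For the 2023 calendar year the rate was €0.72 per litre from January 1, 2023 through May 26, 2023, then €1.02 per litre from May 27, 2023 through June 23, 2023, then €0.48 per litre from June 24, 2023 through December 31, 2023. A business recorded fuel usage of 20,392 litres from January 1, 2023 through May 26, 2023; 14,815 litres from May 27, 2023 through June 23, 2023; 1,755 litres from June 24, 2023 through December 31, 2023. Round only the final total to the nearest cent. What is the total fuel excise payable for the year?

January 1 – May 26, 2023: 20,392 litres at €0.72/litre → €14,682.24
May 27 – June 23, 2023: 14,815 litres at €1.02/litre → €15,111.30
June 24 – December 31, 2023: 1,755 litres at €0.48/litre → €842.40

€30,635.94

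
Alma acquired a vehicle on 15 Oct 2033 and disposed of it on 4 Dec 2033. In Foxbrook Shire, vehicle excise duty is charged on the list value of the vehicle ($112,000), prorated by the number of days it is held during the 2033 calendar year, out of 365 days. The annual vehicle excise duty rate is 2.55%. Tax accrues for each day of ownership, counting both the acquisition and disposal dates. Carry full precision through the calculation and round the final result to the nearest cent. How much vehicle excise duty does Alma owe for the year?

$399.06

Days held (15 Oct – 4 Dec 2033): 51 out of 365
Tax = $112,000 × 2.55% × 51/365 = $399.0575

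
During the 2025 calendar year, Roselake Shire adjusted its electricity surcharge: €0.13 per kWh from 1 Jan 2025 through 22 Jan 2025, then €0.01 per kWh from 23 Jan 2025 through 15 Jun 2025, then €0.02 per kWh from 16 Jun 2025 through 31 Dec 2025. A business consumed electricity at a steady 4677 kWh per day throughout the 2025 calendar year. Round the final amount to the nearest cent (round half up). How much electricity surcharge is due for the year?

1 Jan – 22 Jan 2025: 22 days × 4677 kWh/day = 102,894 kWh at €0.13/kWh → €13,376.22
23 Jan – 15 Jun 2025: 144 days × 4677 kWh/day = 673,488 kWh at €0.01/kWh → €6,734.88
16 Jun – 31 Dec 2025: 199 days × 4677 kWh/day = 930,723 kWh at €0.02/kWh → €18,614.46

€38,725.56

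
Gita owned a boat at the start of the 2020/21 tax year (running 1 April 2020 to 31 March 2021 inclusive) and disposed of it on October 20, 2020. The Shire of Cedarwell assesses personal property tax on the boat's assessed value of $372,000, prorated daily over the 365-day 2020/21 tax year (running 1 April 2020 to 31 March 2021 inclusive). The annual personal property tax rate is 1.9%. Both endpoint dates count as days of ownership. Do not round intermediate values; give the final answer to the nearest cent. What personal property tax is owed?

Days held (April 1 – October 20, 2020): 203 out of 365
Tax = $372,000 × 1.9% × 203/365 = $3,930.9699

$3,930.97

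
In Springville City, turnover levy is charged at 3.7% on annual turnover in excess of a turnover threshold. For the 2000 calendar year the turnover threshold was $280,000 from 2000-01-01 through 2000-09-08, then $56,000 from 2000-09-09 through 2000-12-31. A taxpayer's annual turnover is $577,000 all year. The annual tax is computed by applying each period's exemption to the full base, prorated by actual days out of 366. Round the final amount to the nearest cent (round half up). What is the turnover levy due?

$13,570.51

2000-01-01 to 2000-09-08: 252 days, exemption $280,000 → ($577,000 − $280,000) × 3.7% × 252/366 = $7,566.1967
2000-09-09 to 2000-12-31: 114 days, exemption $56,000 → ($577,000 − $56,000) × 3.7% × 114/366 = $6,004.3115
Total = $13,570.5082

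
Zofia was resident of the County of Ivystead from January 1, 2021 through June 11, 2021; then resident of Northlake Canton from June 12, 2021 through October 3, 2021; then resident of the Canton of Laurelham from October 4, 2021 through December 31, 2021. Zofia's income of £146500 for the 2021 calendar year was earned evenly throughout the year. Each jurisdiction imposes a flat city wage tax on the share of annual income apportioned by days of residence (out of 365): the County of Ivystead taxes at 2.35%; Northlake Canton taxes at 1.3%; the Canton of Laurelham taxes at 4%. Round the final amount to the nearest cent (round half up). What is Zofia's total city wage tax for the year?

The County of Ivystead, January 1 – June 11, 2021: 162 days → £146500 × 2.35% × 162/365 = £1528.0151
Northlake Canton, June 12 – October 3, 2021: 114 days → £146500 × 1.3% × 114/365 = £594.8301
The Canton of Laurelham, October 4 – December 31, 2021: 89 days → £146500 × 4% × 89/365 = £1428.8767
Total = £3551.7219

£3551.72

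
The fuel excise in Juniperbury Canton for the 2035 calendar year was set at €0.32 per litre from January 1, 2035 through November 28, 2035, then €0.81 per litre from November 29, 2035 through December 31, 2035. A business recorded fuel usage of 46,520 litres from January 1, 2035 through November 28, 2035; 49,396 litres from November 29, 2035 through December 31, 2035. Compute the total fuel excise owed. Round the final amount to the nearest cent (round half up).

€54,897.16

January 1 – November 28, 2035: 46,520 litres at €0.32/litre → €14,886.40
November 29 – December 31, 2035: 49,396 litres at €0.81/litre → €40,010.76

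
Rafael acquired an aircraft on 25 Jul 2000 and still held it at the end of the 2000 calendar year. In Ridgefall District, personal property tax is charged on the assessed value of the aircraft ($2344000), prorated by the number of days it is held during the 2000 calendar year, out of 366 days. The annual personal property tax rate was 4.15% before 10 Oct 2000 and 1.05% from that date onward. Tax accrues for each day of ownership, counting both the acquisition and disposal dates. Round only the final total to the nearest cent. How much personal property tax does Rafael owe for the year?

$26046.58

25 Jul – 9 Oct 2000: 77 days at 4.15% → $2344000 × 4.15% × 77/366 = $20465.1694
10 Oct – 31 Dec 2000: 83 days at 1.05% → $2344000 × 1.05% × 83/366 = $5581.4098
Total = $26046.5792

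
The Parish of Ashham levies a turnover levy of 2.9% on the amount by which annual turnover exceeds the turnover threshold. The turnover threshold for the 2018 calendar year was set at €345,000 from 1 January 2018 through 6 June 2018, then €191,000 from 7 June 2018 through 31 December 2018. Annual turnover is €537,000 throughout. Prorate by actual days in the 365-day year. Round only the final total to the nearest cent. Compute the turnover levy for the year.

€8,113.01

1 January – 6 June 2018: 157 days, exemption €345,000 → (€537,000 − €345,000) × 2.9% × 157/365 = €2,395.0027
7 June – 31 December 2018: 208 days, exemption €191,000 → (€537,000 − €191,000) × 2.9% × 208/365 = €5,718.0055
Total = €8,113.0082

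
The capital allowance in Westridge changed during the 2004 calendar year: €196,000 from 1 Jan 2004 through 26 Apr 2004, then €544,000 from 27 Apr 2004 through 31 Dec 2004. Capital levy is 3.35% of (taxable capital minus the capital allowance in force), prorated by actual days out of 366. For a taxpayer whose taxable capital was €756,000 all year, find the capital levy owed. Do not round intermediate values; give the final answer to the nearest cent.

1 Jan – 26 Apr 2004: 117 days, exemption €196,000 → (€756,000 − €196,000) × 3.35% × 117/366 = €5,997.0492
27 Apr – 31 Dec 2004: 249 days, exemption €544,000 → (€756,000 − €544,000) × 3.35% × 249/366 = €4,831.6885
Total = €10,828.7377

€10,828.74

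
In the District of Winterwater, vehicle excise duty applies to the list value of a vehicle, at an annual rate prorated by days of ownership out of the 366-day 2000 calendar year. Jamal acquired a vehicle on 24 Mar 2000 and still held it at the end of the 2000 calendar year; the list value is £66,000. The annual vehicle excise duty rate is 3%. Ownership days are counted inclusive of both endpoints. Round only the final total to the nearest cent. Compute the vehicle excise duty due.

Days held (24 Mar – 31 Dec 2000): 283 out of 366
Tax = £66,000 × 3% × 283/366 = £1,530.9836

£1,530.98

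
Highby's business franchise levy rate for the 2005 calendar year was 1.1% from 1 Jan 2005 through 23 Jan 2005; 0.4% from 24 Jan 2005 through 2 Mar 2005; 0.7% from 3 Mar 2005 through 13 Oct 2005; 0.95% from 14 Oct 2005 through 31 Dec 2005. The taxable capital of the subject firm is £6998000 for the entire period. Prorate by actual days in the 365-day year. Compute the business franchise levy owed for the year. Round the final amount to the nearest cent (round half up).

1 Jan – 23 Jan 2005: 23 days at 1.1% → £6998000 × 1.1% × 23/365 = £4850.6685
24 Jan – 2 Mar 2005: 38 days at 0.4% → £6998000 × 0.4% × 38/365 = £2914.2356
3 Mar – 13 Oct 2005: 225 days at 0.7% → £6998000 × 0.7% × 225/365 = £30196.8493
14 Oct – 31 Dec 2005: 79 days at 0.95% → £6998000 × 0.95% × 79/365 = £14389.0384
Total = £52350.7918

£52350.79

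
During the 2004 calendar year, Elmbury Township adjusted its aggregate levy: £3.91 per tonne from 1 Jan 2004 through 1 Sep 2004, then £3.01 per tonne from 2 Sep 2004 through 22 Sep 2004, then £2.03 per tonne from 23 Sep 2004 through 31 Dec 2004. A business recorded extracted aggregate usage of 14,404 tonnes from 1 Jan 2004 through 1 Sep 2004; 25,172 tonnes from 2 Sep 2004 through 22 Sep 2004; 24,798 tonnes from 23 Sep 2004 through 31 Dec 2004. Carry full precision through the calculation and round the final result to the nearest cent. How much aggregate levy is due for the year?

1 Jan – 1 Sep 2004: 14,404 tonnes at £3.91/tonne → £56,319.64
2 Sep – 22 Sep 2004: 25,172 tonnes at £3.01/tonne → £75,767.72
23 Sep – 31 Dec 2004: 24,798 tonnes at £2.03/tonne → £50,339.94

£182,427.30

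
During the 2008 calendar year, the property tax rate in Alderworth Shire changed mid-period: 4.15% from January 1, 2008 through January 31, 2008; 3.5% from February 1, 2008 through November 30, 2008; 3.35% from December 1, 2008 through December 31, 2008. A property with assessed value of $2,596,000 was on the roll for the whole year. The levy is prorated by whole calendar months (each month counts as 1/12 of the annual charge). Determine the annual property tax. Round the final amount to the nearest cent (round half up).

January 1 – January 31, 2008: 1 month at 4.15% → $2,596,000 × 4.15% × 1/12 = $8,977.8333
February 1 – November 30, 2008: 10 months at 3.5% → $2,596,000 × 3.5% × 10/12 = $75,716.6667
December 1 – December 31, 2008: 1 month at 3.35% → $2,596,000 × 3.35% × 1/12 = $7,247.1667
Total = $91,941.6667

$91,941.67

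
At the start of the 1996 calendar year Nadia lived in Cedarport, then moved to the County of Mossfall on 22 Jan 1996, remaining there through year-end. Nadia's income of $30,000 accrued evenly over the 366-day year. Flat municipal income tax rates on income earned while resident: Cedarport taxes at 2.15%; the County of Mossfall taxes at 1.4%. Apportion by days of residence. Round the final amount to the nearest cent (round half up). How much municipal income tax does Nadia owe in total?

$432.91

Cedarport, 1 Jan – 21 Jan 1996: 21 days → $30,000 × 2.15% × 21/366 = $37.0082
The County of Mossfall, 22 Jan – 31 Dec 1996: 345 days → $30,000 × 1.4% × 345/366 = $395.9016
Total = $432.9098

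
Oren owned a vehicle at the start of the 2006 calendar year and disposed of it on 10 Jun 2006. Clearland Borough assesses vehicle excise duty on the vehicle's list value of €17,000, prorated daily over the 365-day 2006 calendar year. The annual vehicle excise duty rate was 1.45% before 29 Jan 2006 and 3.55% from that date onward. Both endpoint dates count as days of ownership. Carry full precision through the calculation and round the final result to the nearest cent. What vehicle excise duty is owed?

€238.82

1 Jan – 28 Jan 2006: 28 days at 1.45% → €17,000 × 1.45% × 28/365 = €18.9096
29 Jan – 10 Jun 2006: 133 days at 3.55% → €17,000 × 3.55% × 133/365 = €219.9055
Total = €238.8151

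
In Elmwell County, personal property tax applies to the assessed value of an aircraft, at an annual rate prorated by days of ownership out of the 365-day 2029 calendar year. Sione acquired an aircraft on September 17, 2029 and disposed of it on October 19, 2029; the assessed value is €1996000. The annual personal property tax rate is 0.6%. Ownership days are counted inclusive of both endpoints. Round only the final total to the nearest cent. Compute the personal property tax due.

€1082.76

Days held (September 17 – October 19, 2029): 33 out of 365
Tax = €1996000 × 0.6% × 33/365 = €1082.7616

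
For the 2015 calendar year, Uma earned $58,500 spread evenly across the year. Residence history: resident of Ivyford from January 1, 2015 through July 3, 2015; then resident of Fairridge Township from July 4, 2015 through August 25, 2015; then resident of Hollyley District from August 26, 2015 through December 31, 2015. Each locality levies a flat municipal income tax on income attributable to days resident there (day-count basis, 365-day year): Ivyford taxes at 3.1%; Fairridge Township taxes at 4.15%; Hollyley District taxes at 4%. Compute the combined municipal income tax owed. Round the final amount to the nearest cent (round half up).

$2,087.33

Ivyford, January 1 – July 3, 2015: 184 days → $58,500 × 3.1% × 184/365 = $914.2027
Fairridge Township, July 4 – August 25, 2015: 53 days → $58,500 × 4.15% × 53/365 = $352.5226
Hollyley District, August 26 – December 31, 2015: 128 days → $58,500 × 4% × 128/365 = $820.6027
Total = $2,087.3281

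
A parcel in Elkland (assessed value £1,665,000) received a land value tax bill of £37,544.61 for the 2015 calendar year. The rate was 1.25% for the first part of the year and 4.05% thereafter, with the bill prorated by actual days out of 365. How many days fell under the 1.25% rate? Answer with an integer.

Let d = days at the first rate; then 365 − d days at the second rate.
£1,665,000 × [1.25%·d + 4.05%·(365−d)] / 365 = £37,544.61
Solving gives d = 234, so the new rate took effect on August 23, 2015.

234 days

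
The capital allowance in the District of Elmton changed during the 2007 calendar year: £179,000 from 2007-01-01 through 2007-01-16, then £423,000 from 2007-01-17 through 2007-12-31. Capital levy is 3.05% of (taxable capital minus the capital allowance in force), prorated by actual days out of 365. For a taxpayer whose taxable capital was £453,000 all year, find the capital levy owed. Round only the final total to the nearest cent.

£1,241.22

2007-01-01 to 2007-01-16: 16 days, exemption £179,000 → (£453,000 − £179,000) × 3.05% × 16/365 = £366.3342
2007-01-17 to 2007-12-31: 349 days, exemption £423,000 → (£453,000 − £423,000) × 3.05% × 349/365 = £874.8904
Total = £1,241.2247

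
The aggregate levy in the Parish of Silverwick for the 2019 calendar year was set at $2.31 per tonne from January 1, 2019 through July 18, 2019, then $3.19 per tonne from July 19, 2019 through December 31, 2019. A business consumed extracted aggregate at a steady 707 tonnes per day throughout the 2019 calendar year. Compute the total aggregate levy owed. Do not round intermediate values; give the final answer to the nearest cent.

January 1 – July 18, 2019: 199 days × 707 tonnes/day = 140,693 tonnes at $2.31/tonne → $325,000.83
July 19 – December 31, 2019: 166 days × 707 tonnes/day = 117,362 tonnes at $3.19/tonne → $374,384.78

$699,385.61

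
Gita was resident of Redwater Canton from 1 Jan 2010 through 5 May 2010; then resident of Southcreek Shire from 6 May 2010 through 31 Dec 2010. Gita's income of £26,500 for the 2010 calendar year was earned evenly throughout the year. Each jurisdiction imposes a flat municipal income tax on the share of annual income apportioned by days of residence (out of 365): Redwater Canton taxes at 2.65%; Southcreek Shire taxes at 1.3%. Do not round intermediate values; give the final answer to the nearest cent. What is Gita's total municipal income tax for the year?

£467.02

Redwater Canton, 1 Jan – 5 May 2010: 125 days → £26,500 × 2.65% × 125/365 = £240.4966
Southcreek Shire, 6 May – 31 Dec 2010: 240 days → £26,500 × 1.3% × 240/365 = £226.5205
Total = £467.0171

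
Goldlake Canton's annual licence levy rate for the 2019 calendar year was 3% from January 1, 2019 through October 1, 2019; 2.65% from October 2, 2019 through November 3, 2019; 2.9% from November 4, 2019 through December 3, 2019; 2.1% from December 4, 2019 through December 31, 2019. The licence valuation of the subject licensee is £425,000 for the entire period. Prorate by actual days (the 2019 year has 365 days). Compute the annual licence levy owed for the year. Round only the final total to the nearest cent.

January 1 – October 1, 2019: 274 days at 3% → £425,000 × 3% × 274/365 = £9,571.2329
October 2 – November 3, 2019: 33 days at 2.65% → £425,000 × 2.65% × 33/365 = £1,018.2534
November 4 – December 3, 2019: 30 days at 2.9% → £425,000 × 2.9% × 30/365 = £1,013.0137
December 4 – December 31, 2019: 28 days at 2.1% → £425,000 × 2.1% × 28/365 = £684.6575
Total = £12,287.1575

£12,287.16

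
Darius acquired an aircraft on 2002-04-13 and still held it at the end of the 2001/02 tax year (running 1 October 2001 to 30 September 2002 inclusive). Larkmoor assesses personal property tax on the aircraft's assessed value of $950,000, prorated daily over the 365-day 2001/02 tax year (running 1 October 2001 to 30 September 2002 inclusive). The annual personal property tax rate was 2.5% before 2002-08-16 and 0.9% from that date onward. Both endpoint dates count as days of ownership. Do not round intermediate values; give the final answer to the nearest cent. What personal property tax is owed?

$9,211.10

2002-04-13 to 2002-08-15: 125 days at 2.5% → $950,000 × 2.5% × 125/365 = $8,133.5616
2002-08-16 to 2002-09-30: 46 days at 0.9% → $950,000 × 0.9% × 46/365 = $1,077.5342
Total = $9,211.0959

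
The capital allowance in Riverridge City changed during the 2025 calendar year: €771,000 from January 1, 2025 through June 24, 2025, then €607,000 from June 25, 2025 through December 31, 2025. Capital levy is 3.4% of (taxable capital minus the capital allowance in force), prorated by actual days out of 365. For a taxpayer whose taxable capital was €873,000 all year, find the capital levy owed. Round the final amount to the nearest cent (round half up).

January 1 – June 24, 2025: 175 days, exemption €771,000 → (€873,000 − €771,000) × 3.4% × 175/365 = €1,662.7397
June 25 – December 31, 2025: 190 days, exemption €607,000 → (€873,000 − €607,000) × 3.4% × 190/365 = €4,707.8356
Total = €6,370.5753

€6,370.58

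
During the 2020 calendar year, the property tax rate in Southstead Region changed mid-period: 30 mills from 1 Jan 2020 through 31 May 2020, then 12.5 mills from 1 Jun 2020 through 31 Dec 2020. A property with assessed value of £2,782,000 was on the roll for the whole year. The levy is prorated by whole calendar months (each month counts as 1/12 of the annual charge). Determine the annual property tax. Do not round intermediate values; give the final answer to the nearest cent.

£55,060.42

1 Jan – 31 May 2020: 5 months at 30 mills → £2,782,000 × 3% × 5/12 = £34,775.0000
1 Jun – 31 Dec 2020: 7 months at 12.5 mills → £2,782,000 × 1.25% × 7/12 = £20,285.4167
Total = £55,060.4167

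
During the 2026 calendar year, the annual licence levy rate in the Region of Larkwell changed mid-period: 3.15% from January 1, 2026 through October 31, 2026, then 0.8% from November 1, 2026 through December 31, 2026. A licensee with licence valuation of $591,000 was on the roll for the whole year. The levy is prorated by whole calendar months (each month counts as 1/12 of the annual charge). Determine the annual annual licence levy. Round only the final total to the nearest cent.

January 1 – October 31, 2026: 10 months at 3.15% → $591,000 × 3.15% × 10/12 = $15,513.7500
November 1 – December 31, 2026: 2 months at 0.8% → $591,000 × 0.8% × 2/12 = $788.0000
Total = $16,301.7500

$16,301.75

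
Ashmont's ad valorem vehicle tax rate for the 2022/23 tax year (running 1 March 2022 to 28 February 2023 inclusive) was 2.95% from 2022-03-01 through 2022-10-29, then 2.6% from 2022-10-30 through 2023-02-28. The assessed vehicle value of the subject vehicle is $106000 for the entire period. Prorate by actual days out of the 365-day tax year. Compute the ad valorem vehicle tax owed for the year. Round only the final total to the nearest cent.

$3002.99

2022-03-01 to 2022-10-29: 243 days at 2.95% → $106000 × 2.95% × 243/365 = $2081.8110
2022-10-30 to 2023-02-28: 122 days at 2.6% → $106000 × 2.6% × 122/365 = $921.1836
Total = $3002.9945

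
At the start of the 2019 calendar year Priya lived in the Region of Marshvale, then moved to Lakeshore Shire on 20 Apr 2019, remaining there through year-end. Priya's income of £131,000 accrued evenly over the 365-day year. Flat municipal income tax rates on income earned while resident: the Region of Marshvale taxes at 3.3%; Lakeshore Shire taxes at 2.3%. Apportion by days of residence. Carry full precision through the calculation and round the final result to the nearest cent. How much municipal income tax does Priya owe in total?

£3,404.21

The Region of Marshvale, 1 Jan – 19 Apr 2019: 109 days → £131,000 × 3.3% × 109/365 = £1,290.9781
Lakeshore Shire, 20 Apr – 31 Dec 2019: 256 days → £131,000 × 2.3% × 256/365 = £2,113.2274
Total = £3,404.2055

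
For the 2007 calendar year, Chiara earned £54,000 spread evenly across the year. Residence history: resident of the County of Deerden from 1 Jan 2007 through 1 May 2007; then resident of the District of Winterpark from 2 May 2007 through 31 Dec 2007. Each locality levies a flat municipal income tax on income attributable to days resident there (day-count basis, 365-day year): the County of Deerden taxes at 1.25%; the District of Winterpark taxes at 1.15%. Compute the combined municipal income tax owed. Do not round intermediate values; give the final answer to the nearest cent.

The County of Deerden, 1 Jan – 1 May 2007: 121 days → £54,000 × 1.25% × 121/365 = £223.7671
The District of Winterpark, 2 May – 31 Dec 2007: 244 days → £54,000 × 1.15% × 244/365 = £415.1342
Total = £638.9014

£638.90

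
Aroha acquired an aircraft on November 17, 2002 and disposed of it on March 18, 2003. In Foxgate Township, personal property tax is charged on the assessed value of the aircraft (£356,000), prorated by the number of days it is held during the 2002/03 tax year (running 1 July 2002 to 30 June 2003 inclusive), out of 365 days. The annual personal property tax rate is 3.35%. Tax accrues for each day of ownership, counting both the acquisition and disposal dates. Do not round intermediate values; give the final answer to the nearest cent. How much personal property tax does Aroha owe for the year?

£3,986.22

Days held (November 17, 2002 – March 18, 2003): 122 out of 365
Tax = £356,000 × 3.35% × 122/365 = £3,986.2247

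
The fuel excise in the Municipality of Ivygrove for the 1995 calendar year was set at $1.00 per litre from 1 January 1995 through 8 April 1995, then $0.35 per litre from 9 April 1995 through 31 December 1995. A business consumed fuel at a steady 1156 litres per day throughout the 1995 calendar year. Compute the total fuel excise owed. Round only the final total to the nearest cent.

$221,316.20

1 January – 8 April 1995: 98 days × 1156 litres/day = 113,288 litres at $1.00/litre → $113,288.00
9 April – 31 December 1995: 267 days × 1156 litres/day = 308,652 litres at $0.35/litre → $108,028.20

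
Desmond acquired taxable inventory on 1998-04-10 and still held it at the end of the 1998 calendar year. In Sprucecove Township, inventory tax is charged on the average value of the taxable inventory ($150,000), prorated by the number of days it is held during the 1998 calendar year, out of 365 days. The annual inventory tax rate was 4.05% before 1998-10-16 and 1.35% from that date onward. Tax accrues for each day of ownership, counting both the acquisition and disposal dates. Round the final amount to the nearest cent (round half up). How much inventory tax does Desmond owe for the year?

$3,572.88

1998-04-10 to 1998-10-15: 189 days at 4.05% → $150,000 × 4.05% × 189/365 = $3,145.6849
1998-10-16 to 1998-12-31: 77 days at 1.35% → $150,000 × 1.35% × 77/365 = $427.1918
Total = $3,572.8767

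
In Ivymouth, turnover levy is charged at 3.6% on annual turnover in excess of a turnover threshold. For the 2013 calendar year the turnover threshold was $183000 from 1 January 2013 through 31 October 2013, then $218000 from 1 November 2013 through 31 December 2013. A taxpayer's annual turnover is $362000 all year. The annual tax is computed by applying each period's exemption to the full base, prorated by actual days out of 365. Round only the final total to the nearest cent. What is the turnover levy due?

1 January – 31 October 2013: 304 days, exemption $183000 → ($362000 − $183000) × 3.6% × 304/365 = $5367.0575
1 November – 31 December 2013: 61 days, exemption $218000 → ($362000 − $218000) × 3.6% × 61/365 = $866.3671
Total = $6233.4247

$6233.42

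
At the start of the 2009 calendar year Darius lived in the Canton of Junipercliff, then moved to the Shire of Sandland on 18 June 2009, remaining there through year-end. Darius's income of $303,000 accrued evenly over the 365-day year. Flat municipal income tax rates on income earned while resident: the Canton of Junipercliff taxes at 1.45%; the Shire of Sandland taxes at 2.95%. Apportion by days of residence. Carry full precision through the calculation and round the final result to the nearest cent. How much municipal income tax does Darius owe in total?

$6,846.55

The Canton of Junipercliff, 1 January – 17 June 2009: 168 days → $303,000 × 1.45% × 168/365 = $2,022.2137
The Shire of Sandland, 18 June – 31 December 2009: 197 days → $303,000 × 2.95% × 197/365 = $4,824.3411
Total = $6,846.5548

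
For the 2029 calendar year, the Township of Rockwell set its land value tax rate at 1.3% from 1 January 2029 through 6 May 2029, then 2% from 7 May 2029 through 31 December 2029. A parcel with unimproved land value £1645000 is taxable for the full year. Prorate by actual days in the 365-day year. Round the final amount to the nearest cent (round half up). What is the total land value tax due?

£28924.96

1 January – 6 May 2029: 126 days at 1.3% → £1645000 × 1.3% × 126/365 = £7382.2192
7 May – 31 December 2029: 239 days at 2% → £1645000 × 2% × 239/365 = £21542.7397
Total = £28924.9589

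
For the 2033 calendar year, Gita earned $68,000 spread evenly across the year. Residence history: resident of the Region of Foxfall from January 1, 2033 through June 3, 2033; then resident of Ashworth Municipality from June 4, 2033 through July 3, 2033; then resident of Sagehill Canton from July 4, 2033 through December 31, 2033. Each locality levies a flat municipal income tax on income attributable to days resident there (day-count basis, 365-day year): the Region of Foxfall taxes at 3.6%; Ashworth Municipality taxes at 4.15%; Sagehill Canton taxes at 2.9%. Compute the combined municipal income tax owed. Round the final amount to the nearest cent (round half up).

The Region of Foxfall, January 1 – June 3, 2033: 154 days → $68,000 × 3.6% × 154/365 = $1,032.8548
Ashworth Municipality, June 4 – July 3, 2033: 30 days → $68,000 × 4.15% × 30/365 = $231.9452
Sagehill Canton, July 4 – December 31, 2033: 181 days → $68,000 × 2.9% × 181/365 = $977.8959
Total = $2,242.6959

$2,242.70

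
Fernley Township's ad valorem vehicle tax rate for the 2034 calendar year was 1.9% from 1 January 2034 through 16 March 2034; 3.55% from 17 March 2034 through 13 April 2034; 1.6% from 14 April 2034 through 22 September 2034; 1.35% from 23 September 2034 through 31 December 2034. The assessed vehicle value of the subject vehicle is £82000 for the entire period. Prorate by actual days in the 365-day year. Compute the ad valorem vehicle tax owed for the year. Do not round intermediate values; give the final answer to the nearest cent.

1 January – 16 March 2034: 75 days at 1.9% → £82000 × 1.9% × 75/365 = £320.1370
17 March – 13 April 2034: 28 days at 3.55% → £82000 × 3.55% × 28/365 = £223.3096
14 April – 22 September 2034: 162 days at 1.6% → £82000 × 1.6% × 162/365 = £582.3123
23 September – 31 December 2034: 100 days at 1.35% → £82000 × 1.35% × 100/365 = £303.2877
Total = £1429.0466

£1429.05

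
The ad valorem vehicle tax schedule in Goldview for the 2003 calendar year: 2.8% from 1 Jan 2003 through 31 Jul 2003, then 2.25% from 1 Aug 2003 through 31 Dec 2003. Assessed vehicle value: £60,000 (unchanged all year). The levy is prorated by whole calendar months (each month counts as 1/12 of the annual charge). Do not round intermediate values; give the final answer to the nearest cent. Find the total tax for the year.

£1,542.50

1 Jan – 31 Jul 2003: 7 months at 2.8% → £60,000 × 2.8% × 7/12 = £980.0000
1 Aug – 31 Dec 2003: 5 months at 2.25% → £60,000 × 2.25% × 5/12 = £562.5000
Total = £1,542.5000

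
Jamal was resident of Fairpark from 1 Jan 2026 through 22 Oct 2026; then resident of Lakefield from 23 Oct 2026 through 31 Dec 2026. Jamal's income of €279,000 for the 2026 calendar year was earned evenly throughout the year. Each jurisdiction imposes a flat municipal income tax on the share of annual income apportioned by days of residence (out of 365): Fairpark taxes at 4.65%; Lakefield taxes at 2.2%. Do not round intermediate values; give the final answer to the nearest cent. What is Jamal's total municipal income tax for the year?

€11,662.58

Fairpark, 1 Jan – 22 Oct 2026: 295 days → €279,000 × 4.65% × 295/365 = €10,485.4315
Lakefield, 23 Oct – 31 Dec 2026: 70 days → €279,000 × 2.2% × 70/365 = €1,177.1507
Total = €11,662.5822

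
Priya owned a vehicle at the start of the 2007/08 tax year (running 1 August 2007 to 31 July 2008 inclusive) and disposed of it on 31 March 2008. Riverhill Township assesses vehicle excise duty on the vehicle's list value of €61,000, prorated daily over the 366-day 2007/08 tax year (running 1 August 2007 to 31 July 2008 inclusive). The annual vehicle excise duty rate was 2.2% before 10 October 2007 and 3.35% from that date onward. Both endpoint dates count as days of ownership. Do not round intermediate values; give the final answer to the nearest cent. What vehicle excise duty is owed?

1 August – 9 October 2007: 70 days at 2.2% → €61,000 × 2.2% × 70/366 = €256.6667
10 October 2007 – 31 March 2008: 174 days at 3.35% → €61,000 × 3.35% × 174/366 = €971.5000
Total = €1,228.1667

€1,228.17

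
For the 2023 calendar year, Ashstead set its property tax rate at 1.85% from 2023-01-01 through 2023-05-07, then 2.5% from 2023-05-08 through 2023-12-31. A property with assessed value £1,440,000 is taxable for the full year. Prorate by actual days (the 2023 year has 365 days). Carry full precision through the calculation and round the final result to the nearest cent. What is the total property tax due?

£32,743.23

2023-01-01 to 2023-05-07: 127 days at 1.85% → £1,440,000 × 1.85% × 127/365 = £9,269.2603
2023-05-08 to 2023-12-31: 238 days at 2.5% → £1,440,000 × 2.5% × 238/365 = £23,473.9726
Total = £32,743.2329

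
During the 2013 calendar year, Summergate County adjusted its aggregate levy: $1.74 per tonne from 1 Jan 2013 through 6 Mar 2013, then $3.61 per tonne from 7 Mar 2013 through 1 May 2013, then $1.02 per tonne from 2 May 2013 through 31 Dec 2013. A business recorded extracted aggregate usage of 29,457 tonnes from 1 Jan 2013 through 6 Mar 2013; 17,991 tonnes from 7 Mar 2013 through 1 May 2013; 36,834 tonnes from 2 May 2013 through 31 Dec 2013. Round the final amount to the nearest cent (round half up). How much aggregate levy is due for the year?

1 Jan – 6 Mar 2013: 29,457 tonnes at $1.74/tonne → $51,255.18
7 Mar – 1 May 2013: 17,991 tonnes at $3.61/tonne → $64,947.51
2 May – 31 Dec 2013: 36,834 tonnes at $1.02/tonne → $37,570.68

$153,773.37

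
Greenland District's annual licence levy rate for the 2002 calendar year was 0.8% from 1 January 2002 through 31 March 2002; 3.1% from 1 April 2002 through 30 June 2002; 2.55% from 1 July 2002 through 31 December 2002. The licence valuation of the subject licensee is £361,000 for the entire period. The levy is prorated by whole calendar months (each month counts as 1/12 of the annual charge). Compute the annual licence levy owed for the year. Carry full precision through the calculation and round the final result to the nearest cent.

1 January – 31 March 2002: 3 months at 0.8% → £361,000 × 0.8% × 3/12 = £722.0000
1 April – 30 June 2002: 3 months at 3.1% → £361,000 × 3.1% × 3/12 = £2,797.7500
1 July – 31 December 2002: 6 months at 2.55% → £361,000 × 2.55% × 6/12 = £4,602.7500
Total = £8,122.5000

£8,122.50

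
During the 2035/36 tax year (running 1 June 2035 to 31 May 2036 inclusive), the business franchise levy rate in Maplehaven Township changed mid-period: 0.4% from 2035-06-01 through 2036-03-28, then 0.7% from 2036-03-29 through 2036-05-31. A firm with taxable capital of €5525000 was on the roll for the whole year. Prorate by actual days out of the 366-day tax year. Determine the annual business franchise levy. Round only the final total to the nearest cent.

€24998.36

2035-06-01 to 2036-03-28: 302 days at 0.4% → €5525000 × 0.4% × 302/366 = €18235.5191
2036-03-29 to 2036-05-31: 64 days at 0.7% → €5525000 × 0.7% × 64/366 = €6762.8415
Total = €24998.3607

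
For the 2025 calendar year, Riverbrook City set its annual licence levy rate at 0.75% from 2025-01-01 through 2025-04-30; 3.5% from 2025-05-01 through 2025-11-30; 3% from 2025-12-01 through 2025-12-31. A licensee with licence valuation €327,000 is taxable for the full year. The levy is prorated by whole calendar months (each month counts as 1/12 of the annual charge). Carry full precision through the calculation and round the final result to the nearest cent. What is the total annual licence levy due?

€8,311.25

2025-01-01 to 2025-04-30: 4 months at 0.75% → €327,000 × 0.75% × 4/12 = €817.5000
2025-05-01 to 2025-11-30: 7 months at 3.5% → €327,000 × 3.5% × 7/12 = €6,676.2500
2025-12-01 to 2025-12-31: 1 month at 3% → €327,000 × 3% × 1/12 = €817.5000
Total = €8,311.2500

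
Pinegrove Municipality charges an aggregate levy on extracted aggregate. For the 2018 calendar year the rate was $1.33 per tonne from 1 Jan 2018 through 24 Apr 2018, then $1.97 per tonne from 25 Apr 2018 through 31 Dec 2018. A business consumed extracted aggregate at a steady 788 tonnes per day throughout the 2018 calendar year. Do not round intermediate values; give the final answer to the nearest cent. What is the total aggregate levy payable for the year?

$509118.92

1 Jan – 24 Apr 2018: 114 days × 788 tonnes/day = 89,832 tonnes at $1.33/tonne → $119476.56
25 Apr – 31 Dec 2018: 251 days × 788 tonnes/day = 197,788 tonnes at $1.97/tonne → $389642.36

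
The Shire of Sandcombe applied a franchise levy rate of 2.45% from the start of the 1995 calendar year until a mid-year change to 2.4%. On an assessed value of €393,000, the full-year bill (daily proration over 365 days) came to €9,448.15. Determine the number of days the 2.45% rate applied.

30 days

Let d = days at the first rate; then 365 − d days at the second rate.
€393,000 × [2.45%·d + 2.4%·(365−d)] / 365 = €9,448.15
Solving gives d = 30, so the new rate took effect on 31 Jan 1995.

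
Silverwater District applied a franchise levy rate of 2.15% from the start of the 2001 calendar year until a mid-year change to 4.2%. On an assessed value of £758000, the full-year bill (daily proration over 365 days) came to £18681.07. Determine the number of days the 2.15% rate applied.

309 days

Let d = days at the first rate; then 365 − d days at the second rate.
£758000 × [2.15%·d + 4.2%·(365−d)] / 365 = £18681.07
Solving gives d = 309, so the new rate took effect on November 6, 2001.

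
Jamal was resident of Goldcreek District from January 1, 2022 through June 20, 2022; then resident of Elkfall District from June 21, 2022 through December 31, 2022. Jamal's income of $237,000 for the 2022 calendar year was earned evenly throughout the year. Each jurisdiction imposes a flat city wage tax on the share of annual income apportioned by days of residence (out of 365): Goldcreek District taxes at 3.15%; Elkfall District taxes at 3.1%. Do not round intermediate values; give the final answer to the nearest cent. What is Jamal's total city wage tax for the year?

$7,402.52

Goldcreek District, January 1 – June 20, 2022: 171 days → $237,000 × 3.15% × 171/365 = $3,497.5356
Elkfall District, June 21 – December 31, 2022: 194 days → $237,000 × 3.1% × 194/365 = $3,904.9808
Total = $7,402.5164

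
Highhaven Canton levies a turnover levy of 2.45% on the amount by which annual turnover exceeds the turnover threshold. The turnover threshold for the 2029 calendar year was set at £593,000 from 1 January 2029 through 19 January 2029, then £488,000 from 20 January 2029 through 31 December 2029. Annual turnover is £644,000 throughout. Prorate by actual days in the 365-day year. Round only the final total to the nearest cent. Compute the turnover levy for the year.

1 January – 19 January 2029: 19 days, exemption £593,000 → (£644,000 − £593,000) × 2.45% × 19/365 = £65.0425
20 January – 31 December 2029: 346 days, exemption £488,000 → (£644,000 − £488,000) × 2.45% × 346/365 = £3,623.0466
Total = £3,688.0890

£3,688.09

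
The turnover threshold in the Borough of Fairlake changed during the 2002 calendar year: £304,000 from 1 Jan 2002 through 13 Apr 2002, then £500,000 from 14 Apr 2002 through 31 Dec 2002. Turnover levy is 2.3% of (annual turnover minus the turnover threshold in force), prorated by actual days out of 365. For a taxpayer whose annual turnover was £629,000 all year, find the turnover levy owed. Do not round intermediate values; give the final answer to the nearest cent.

1 Jan – 13 Apr 2002: 103 days, exemption £304,000 → (£629,000 − £304,000) × 2.3% × 103/365 = £2,109.3836
14 Apr – 31 Dec 2002: 262 days, exemption £500,000 → (£629,000 − £500,000) × 2.3% × 262/365 = £2,129.7370
Total = £4,239.1205

£4,239.12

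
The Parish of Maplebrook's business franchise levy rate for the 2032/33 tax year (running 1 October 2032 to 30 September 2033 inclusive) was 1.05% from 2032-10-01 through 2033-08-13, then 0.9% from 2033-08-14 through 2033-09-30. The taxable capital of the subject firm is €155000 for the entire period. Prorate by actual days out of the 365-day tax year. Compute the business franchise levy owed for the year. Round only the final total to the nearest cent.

2032-10-01 to 2033-08-13: 317 days at 1.05% → €155000 × 1.05% × 317/365 = €1413.4726
2033-08-14 to 2033-09-30: 48 days at 0.9% → €155000 × 0.9% × 48/365 = €183.4521
Total = €1596.9247

€1596.92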